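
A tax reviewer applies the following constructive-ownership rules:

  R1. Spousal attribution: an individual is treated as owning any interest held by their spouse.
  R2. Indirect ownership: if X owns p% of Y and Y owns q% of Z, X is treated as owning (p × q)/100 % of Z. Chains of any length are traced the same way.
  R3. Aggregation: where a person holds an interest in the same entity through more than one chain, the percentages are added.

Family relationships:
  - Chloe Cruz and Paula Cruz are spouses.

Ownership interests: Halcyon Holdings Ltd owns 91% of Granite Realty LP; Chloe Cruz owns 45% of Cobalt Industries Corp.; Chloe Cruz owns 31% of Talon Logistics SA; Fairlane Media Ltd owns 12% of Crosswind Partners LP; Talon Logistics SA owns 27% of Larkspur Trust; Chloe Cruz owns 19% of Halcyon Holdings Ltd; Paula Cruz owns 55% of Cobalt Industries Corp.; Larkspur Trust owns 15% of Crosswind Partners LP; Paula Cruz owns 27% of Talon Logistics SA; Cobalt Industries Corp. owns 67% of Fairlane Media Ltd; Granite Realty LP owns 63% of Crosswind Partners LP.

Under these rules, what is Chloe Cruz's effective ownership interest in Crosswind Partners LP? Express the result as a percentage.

21.2817%

By spousal attribution (R1), Chloe Cruz is treated as also owning Paula Cruz's interest in Cobalt Industries Corp, giving 45% + 55% = 100%.
By spousal attribution (R1), Chloe Cruz is treated as also owning Paula Cruz's interest in Talon Logistics SA, giving 31% + 27% = 58%.
Chain via Halcyon Holdings Ltd → Granite Realty LP (R2): 19% × 91% × 63% = 10.8927% of Crosswind Partners LP.
Chain via Cobalt Industries Corp. → Fairlane Media Ltd (R2): 100% × 67% × 12% = 8.04% of Crosswind Partners LP.
Chain via Talon Logistics SA → Larkspur Trust (R2): 58% × 27% × 15% = 2.349% of Crosswind Partners LP.
Aggregating (R3): 10.8927% + 8.04% + 2.349% = 21.2817%.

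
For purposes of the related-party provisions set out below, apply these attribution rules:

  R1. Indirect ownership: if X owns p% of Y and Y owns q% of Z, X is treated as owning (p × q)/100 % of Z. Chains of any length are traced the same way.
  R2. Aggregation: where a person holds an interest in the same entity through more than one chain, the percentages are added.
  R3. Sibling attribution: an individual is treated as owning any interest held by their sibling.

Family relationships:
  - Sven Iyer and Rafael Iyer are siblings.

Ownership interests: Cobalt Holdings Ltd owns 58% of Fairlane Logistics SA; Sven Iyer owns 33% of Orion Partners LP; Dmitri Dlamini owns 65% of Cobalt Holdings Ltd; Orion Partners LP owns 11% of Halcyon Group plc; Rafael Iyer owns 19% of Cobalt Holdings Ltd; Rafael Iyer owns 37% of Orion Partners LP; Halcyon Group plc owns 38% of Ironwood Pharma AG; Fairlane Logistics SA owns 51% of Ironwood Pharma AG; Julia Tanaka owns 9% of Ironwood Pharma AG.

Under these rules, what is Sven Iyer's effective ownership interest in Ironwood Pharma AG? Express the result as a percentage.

By sibling attribution (R3), Sven Iyer is treated as also owning Rafael Iyer's interest in Orion Partners LP, giving 33% + 37% = 70%.
By sibling attribution (R3), Sven Iyer is treated as owning Rafael Iyer's 19% interest in Cobalt Holdings Ltd.
Chain via Orion Partners LP → Halcyon Group plc (R1): 70% × 11% × 38% = 2.926% of Ironwood Pharma AG.
Chain via Cobalt Holdings Ltd → Fairlane Logistics SA (R1): 19% × 58% × 51% = 5.6202% of Ironwood Pharma AG.
Aggregating (R2): 2.926% + 5.6202% = 8.5462%.

8.5462%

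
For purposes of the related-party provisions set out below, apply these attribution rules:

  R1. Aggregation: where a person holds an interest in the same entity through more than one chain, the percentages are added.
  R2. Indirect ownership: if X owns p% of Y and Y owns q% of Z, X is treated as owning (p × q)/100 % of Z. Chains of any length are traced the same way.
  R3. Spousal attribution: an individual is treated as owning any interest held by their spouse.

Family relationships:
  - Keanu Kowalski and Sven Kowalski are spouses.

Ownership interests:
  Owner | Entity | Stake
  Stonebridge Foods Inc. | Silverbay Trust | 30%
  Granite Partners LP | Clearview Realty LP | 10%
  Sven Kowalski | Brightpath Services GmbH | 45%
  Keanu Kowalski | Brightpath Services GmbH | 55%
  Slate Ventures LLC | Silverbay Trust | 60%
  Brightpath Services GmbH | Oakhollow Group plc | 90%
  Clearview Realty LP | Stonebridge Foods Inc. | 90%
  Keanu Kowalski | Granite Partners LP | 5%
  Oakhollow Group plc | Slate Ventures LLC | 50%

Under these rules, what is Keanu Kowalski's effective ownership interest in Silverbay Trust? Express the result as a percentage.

By spousal attribution (R3), Keanu Kowalski is treated as also owning Sven Kowalski's interest in Brightpath Services GmbH, giving 55% + 45% = 100%.
Chain via Brightpath Services GmbH → Oakhollow Group plc → Slate Ventures LLC (R2): 100% × 90% × 50% × 60% = 27% of Silverbay Trust.
Chain via Granite Partners LP → Clearview Realty LP → Stonebridge Foods Inc. (R2): 5% × 10% × 90% × 30% = 0.135% of Silverbay Trust.
Aggregating (R1): 27% + 0.135% = 27.135%.

27.135%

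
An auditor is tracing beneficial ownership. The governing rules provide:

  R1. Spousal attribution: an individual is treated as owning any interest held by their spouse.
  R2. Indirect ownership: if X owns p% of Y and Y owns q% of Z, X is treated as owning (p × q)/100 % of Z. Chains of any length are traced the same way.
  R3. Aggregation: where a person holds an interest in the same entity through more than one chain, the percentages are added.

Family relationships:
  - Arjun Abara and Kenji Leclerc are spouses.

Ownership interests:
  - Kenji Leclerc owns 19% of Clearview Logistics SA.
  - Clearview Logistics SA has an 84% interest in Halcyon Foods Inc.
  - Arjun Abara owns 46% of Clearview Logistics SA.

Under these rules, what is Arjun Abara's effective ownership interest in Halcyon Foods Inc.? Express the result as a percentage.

By spousal attribution (R1), Arjun Abara is treated as also owning Kenji Leclerc's interest in Clearview Logistics SA, giving 46% + 19% = 65%.
Chain via Clearview Logistics SA (R2): 65% × 84% = 54.6% of Halcyon Foods Inc.

54.6%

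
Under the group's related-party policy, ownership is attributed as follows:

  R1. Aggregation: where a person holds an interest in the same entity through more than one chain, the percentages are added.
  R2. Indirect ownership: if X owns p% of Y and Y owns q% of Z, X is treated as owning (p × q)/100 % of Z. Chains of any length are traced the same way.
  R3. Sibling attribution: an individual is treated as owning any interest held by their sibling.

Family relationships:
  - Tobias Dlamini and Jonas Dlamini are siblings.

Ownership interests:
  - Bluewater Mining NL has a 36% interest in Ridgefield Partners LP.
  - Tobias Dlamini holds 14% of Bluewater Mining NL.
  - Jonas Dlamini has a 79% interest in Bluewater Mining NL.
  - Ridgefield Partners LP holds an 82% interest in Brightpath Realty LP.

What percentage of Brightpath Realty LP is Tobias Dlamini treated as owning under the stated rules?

27.4536%

By sibling attribution (R3), Tobias Dlamini is treated as also owning Jonas Dlamini's interest in Bluewater Mining NL, giving 14% + 79% = 93%.
Chain via Bluewater Mining NL → Ridgefield Partners LP (R2): 93% × 36% × 82% = 27.4536% of Brightpath Realty LP.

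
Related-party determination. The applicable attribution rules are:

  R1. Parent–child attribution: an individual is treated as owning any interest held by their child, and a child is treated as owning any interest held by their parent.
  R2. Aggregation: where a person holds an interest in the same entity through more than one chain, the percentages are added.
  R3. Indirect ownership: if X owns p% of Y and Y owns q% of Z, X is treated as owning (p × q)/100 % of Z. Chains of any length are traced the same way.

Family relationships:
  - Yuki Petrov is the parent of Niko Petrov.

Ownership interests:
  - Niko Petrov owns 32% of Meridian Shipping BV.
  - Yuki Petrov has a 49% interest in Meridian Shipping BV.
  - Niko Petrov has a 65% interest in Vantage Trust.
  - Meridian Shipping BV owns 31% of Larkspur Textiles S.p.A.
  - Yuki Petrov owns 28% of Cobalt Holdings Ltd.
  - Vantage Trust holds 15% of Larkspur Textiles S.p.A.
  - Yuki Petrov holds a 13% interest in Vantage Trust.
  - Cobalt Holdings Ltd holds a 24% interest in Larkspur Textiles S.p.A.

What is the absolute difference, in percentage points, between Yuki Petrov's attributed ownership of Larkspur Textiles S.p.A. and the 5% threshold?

38.53

By parent–child attribution (R1), Yuki Petrov is treated as also owning Niko Petrov's interest in Meridian Shipping BV, giving 49% + 32% = 81%.
By parent–child attribution (R1), Yuki Petrov is treated as also owning Niko Petrov's interest in Vantage Trust, giving 13% + 65% = 78%.
Chain via Cobalt Holdings Ltd (R3): 28% × 24% = 6.72% of Larkspur Textiles S.p.A.
Chain via Meridian Shipping BV (R3): 81% × 31% = 25.11% of Larkspur Textiles S.p.A.
Chain via Vantage Trust (R3): 78% × 15% = 11.7% of Larkspur Textiles S.p.A.
Aggregating (R2): 6.72% + 25.11% + 11.7% = 43.53%.
43.53% exceeds the 5% threshold by 38.53 percentage points.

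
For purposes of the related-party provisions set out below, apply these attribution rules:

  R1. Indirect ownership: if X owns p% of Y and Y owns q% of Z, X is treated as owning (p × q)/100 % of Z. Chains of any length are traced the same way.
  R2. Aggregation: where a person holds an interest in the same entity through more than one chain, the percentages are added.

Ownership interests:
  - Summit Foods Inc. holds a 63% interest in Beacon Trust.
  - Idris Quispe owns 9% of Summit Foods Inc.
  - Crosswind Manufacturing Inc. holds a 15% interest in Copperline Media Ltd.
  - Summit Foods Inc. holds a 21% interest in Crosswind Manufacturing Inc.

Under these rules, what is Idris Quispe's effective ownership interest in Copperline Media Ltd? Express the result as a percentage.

0.2835%

Chain via Summit Foods Inc. → Crosswind Manufacturing Inc. (R1): 9% × 21% × 15% = 0.2835% of Copperline Media Ltd.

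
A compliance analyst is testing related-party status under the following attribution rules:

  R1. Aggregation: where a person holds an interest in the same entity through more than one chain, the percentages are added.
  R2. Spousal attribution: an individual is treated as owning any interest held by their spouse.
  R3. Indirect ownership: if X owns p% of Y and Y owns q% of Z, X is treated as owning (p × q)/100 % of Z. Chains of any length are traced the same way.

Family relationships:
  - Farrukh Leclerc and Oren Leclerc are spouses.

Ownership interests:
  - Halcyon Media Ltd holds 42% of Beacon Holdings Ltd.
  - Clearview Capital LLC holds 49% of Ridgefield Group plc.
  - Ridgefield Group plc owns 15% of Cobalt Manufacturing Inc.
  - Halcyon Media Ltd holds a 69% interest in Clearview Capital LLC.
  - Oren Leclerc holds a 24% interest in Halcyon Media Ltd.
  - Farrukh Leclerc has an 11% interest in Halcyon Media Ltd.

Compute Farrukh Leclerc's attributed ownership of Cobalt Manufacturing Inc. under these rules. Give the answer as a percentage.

1.775025%

By spousal attribution (R2), Farrukh Leclerc is treated as also owning Oren Leclerc's interest in Halcyon Media Ltd, giving 11% + 24% = 35%.
Chain via Halcyon Media Ltd → Clearview Capital LLC → Ridgefield Group plc (R3): 35% × 69% × 49% × 15% = 1.775025% of Cobalt Manufacturing Inc.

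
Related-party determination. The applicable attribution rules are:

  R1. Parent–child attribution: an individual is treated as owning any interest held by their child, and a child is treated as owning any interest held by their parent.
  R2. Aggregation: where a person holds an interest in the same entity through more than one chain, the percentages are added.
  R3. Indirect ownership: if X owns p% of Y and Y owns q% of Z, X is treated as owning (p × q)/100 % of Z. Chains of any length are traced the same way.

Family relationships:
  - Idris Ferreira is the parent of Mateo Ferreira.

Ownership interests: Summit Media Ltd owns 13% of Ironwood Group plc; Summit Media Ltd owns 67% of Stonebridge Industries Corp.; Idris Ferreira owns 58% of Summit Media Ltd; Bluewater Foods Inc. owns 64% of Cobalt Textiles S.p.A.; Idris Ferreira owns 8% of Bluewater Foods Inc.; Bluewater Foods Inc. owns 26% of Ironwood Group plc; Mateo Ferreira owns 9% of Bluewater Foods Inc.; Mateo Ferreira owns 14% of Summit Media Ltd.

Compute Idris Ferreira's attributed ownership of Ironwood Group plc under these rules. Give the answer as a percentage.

By parent–child attribution (R1), Idris Ferreira is treated as also owning Mateo Ferreira's interest in Summit Media Ltd, giving 58% + 14% = 72%.
By parent–child attribution (R1), Idris Ferreira is treated as also owning Mateo Ferreira's interest in Bluewater Foods Inc, giving 8% + 9% = 17%.
Chain via Summit Media Ltd (R3): 72% × 13% = 9.36% of Ironwood Group plc.
Chain via Bluewater Foods Inc. (R3): 17% × 26% = 4.42% of Ironwood Group plc.
Aggregating (R2): 9.36% + 4.42% = 13.78%.

13.78%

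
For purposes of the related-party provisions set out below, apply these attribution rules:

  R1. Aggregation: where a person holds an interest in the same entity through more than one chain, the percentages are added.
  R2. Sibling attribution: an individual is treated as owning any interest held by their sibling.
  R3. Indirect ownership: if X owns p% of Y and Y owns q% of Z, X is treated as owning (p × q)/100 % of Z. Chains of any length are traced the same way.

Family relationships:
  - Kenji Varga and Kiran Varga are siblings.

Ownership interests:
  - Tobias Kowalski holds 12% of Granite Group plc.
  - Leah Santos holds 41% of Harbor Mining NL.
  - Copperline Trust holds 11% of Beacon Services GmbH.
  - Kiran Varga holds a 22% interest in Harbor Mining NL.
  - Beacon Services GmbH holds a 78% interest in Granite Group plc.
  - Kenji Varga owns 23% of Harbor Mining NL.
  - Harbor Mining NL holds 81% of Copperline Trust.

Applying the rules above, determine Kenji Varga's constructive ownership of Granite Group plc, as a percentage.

By sibling attribution (R2), Kenji Varga is treated as also owning Kiran Varga's interest in Harbor Mining NL, giving 23% + 22% = 45%.
Chain via Harbor Mining NL → Copperline Trust → Beacon Services GmbH (R3): 45% × 81% × 11% × 78% = 3.12741% of Granite Group plc.

3.12741%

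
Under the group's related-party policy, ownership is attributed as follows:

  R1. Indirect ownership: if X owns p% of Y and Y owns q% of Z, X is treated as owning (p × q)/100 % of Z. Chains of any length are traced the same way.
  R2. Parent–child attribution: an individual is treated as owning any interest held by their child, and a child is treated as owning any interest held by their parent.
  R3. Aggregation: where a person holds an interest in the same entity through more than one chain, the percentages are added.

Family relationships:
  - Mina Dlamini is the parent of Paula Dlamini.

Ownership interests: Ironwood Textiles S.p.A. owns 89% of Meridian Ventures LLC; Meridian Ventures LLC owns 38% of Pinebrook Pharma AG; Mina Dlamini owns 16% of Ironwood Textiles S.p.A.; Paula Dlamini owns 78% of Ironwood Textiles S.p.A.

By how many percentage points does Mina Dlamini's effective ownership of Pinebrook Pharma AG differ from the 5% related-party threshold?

26.7908

By parent–child attribution (R2), Mina Dlamini is treated as also owning Paula Dlamini's interest in Ironwood Textiles S.p.A, giving 16% + 78% = 94%.
Chain via Ironwood Textiles S.p.A. → Meridian Ventures LLC (R1): 94% × 89% × 38% = 31.7908% of Pinebrook Pharma AG.
31.7908% exceeds the 5% threshold by 26.7908 percentage points.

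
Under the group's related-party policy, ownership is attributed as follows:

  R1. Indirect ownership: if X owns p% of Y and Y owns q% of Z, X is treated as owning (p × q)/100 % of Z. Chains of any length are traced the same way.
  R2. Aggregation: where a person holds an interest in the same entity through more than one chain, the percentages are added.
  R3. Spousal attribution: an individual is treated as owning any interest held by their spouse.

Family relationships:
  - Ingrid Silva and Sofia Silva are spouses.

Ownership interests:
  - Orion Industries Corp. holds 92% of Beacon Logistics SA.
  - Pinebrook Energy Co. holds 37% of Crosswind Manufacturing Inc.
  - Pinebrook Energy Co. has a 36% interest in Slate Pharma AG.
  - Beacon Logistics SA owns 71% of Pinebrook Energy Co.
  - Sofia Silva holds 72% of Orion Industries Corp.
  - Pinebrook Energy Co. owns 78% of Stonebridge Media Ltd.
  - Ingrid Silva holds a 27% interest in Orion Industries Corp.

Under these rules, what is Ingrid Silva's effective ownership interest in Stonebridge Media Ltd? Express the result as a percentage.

50.440104%

By spousal attribution (R3), Ingrid Silva is treated as also owning Sofia Silva's interest in Orion Industries Corp, giving 27% + 72% = 99%.
Chain via Orion Industries Corp. → Beacon Logistics SA → Pinebrook Energy Co. (R1): 99% × 92% × 71% × 78% = 50.440104% of Stonebridge Media Ltd.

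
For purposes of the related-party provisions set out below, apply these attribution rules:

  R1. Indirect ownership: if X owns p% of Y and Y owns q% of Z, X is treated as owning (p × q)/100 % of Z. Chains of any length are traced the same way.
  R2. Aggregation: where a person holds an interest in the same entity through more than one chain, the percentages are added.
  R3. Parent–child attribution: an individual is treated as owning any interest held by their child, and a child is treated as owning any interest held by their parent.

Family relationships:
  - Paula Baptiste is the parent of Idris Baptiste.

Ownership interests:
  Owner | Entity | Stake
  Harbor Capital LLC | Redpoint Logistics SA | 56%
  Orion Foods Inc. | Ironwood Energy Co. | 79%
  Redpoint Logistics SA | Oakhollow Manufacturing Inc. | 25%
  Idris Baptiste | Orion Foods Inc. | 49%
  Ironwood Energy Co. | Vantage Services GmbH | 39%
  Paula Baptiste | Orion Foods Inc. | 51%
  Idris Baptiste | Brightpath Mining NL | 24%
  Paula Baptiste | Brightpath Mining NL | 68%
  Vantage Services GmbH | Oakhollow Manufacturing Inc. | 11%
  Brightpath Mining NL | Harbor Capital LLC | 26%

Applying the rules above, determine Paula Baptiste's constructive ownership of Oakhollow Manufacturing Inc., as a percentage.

By parent–child attribution (R3), Paula Baptiste is treated as also owning Idris Baptiste's interest in Orion Foods Inc, giving 51% + 49% = 100%.
By parent–child attribution (R3), Paula Baptiste is treated as also owning Idris Baptiste's interest in Brightpath Mining NL, giving 68% + 24% = 92%.
Chain via Orion Foods Inc. → Ironwood Energy Co. → Vantage Services GmbH (R1): 100% × 79% × 39% × 11% = 3.3891% of Oakhollow Manufacturing Inc.
Chain via Brightpath Mining NL → Harbor Capital LLC → Redpoint Logistics SA (R1): 92% × 26% × 56% × 25% = 3.3488% of Oakhollow Manufacturing Inc.
Aggregating (R2): 3.3891% + 3.3488% = 6.7379%.

6.7379%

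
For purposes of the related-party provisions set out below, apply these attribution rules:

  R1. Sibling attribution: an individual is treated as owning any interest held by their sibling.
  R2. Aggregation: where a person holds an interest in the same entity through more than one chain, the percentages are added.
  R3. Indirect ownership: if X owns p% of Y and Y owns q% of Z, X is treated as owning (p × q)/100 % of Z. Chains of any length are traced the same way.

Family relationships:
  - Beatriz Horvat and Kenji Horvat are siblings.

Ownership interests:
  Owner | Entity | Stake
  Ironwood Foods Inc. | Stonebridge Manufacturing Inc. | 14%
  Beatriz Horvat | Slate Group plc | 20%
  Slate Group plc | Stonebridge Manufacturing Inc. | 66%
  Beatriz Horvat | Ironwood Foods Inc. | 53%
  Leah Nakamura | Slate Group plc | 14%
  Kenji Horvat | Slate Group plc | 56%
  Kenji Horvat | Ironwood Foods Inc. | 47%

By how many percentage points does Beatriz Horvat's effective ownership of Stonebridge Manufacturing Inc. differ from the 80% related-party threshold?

By sibling attribution (R1), Beatriz Horvat is treated as also owning Kenji Horvat's interest in Slate Group plc, giving 20% + 56% = 76%.
By sibling attribution (R1), Beatriz Horvat is treated as also owning Kenji Horvat's interest in Ironwood Foods Inc, giving 53% + 47% = 100%.
Chain via Slate Group plc (R3): 76% × 66% = 50.16% of Stonebridge Manufacturing Inc.
Chain via Ironwood Foods Inc. (R3): 100% × 14% = 14% of Stonebridge Manufacturing Inc.
Aggregating (R2): 50.16% + 14% = 64.16%.
64.16% falls short of the 80% threshold by 15.84 percentage points.

15.84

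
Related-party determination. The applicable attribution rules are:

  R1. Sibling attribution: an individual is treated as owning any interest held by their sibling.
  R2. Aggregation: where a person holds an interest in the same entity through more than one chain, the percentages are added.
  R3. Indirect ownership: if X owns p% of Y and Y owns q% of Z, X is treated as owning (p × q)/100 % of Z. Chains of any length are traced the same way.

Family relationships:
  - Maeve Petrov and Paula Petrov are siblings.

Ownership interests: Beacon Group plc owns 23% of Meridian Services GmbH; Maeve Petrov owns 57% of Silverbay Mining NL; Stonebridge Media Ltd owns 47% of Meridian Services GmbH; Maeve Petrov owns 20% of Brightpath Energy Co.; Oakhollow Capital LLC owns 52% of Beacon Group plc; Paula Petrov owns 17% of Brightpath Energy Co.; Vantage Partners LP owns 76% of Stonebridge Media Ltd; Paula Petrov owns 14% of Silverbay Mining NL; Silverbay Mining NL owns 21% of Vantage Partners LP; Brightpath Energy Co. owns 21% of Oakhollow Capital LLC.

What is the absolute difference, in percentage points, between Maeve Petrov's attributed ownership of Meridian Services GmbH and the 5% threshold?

1.255144

By sibling attribution (R1), Maeve Petrov is treated as also owning Paula Petrov's interest in Silverbay Mining NL, giving 57% + 14% = 71%.
By sibling attribution (R1), Maeve Petrov is treated as also owning Paula Petrov's interest in Brightpath Energy Co, giving 20% + 17% = 37%.
Chain via Silverbay Mining NL → Vantage Partners LP → Stonebridge Media Ltd (R3): 71% × 21% × 76% × 47% = 5.325852% of Meridian Services GmbH.
Chain via Brightpath Energy Co. → Oakhollow Capital LLC → Beacon Group plc (R3): 37% × 21% × 52% × 23% = 0.929292% of Meridian Services GmbH.
Aggregating (R2): 5.325852% + 0.929292% = 6.255144%.
6.255144% exceeds the 5% threshold by 1.255144 percentage points.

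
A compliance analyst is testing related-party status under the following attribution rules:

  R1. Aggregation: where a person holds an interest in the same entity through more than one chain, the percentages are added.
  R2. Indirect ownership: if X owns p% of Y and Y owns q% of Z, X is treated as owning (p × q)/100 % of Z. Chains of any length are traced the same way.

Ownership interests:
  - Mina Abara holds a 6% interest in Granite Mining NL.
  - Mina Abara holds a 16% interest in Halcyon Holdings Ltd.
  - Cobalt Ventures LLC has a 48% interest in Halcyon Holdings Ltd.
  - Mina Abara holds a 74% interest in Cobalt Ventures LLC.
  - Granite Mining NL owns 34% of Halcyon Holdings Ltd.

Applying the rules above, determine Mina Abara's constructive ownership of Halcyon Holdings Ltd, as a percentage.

Chain via Cobalt Ventures LLC (R2): 74% × 48% = 35.52% of Halcyon Holdings Ltd.
Chain via Granite Mining NL (R2): 6% × 34% = 2.04% of Halcyon Holdings Ltd.
Direct interest in Halcyon Holdings Ltd: 16%.
Aggregating (R1): 35.52% + 2.04% + 16% = 53.56%.

53.56%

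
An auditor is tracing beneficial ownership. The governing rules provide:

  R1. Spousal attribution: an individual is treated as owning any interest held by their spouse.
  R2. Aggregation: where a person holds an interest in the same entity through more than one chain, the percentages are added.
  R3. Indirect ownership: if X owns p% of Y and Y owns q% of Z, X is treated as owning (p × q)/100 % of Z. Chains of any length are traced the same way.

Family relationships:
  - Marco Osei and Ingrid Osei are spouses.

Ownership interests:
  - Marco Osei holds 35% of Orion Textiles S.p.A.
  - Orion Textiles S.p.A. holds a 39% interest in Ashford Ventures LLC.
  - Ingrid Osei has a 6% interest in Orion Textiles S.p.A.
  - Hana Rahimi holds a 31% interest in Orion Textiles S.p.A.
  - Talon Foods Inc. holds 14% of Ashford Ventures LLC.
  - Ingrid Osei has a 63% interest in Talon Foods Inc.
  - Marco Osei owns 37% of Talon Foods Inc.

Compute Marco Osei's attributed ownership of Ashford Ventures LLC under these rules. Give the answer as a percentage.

By spousal attribution (R1), Marco Osei is treated as also owning Ingrid Osei's interest in Orion Textiles S.p.A, giving 35% + 6% = 41%.
By spousal attribution (R1), Marco Osei is treated as also owning Ingrid Osei's interest in Talon Foods Inc, giving 37% + 63% = 100%.
Chain via Orion Textiles S.p.A. (R3): 41% × 39% = 15.99% of Ashford Ventures LLC.
Chain via Talon Foods Inc. (R3): 100% × 14% = 14% of Ashford Ventures LLC.
Aggregating (R2): 15.99% + 14% = 29.99%.

29.99%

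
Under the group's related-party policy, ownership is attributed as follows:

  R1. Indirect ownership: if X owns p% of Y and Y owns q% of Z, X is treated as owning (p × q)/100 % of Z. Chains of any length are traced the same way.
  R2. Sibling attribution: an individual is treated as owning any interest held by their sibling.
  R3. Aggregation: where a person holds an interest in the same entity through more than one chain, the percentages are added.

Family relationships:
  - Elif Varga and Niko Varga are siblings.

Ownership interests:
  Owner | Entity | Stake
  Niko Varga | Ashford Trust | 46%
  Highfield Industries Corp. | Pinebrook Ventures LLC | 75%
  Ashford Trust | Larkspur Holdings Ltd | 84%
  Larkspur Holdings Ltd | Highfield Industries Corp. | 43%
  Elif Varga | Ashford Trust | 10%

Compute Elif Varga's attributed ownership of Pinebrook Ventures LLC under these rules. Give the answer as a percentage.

By sibling attribution (R2), Elif Varga is treated as also owning Niko Varga's interest in Ashford Trust, giving 10% + 46% = 56%.
Chain via Ashford Trust → Larkspur Holdings Ltd → Highfield Industries Corp. (R1): 56% × 84% × 43% × 75% = 15.1704% of Pinebrook Ventures LLC.

15.1704%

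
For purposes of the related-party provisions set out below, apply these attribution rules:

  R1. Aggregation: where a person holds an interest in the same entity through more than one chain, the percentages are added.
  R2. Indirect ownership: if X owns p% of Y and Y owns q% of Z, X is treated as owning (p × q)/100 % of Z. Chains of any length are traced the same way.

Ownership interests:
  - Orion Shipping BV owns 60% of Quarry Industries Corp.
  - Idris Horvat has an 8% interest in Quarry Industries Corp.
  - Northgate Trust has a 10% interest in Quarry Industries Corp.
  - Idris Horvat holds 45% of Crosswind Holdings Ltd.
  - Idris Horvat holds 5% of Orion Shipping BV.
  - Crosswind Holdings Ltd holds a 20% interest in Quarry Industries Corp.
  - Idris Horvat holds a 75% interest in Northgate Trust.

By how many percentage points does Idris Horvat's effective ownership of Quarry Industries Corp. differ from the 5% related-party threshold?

22.5

Chain via Orion Shipping BV (R2): 5% × 60% = 3% of Quarry Industries Corp.
Chain via Northgate Trust (R2): 75% × 10% = 7.5% of Quarry Industries Corp.
Chain via Crosswind Holdings Ltd (R2): 45% × 20% = 9% of Quarry Industries Corp.
Direct interest in Quarry Industries Corp: 8%.
Aggregating (R1): 3% + 7.5% + 9% + 8% = 27.5%.
27.5% exceeds the 5% threshold by 22.5 percentage points.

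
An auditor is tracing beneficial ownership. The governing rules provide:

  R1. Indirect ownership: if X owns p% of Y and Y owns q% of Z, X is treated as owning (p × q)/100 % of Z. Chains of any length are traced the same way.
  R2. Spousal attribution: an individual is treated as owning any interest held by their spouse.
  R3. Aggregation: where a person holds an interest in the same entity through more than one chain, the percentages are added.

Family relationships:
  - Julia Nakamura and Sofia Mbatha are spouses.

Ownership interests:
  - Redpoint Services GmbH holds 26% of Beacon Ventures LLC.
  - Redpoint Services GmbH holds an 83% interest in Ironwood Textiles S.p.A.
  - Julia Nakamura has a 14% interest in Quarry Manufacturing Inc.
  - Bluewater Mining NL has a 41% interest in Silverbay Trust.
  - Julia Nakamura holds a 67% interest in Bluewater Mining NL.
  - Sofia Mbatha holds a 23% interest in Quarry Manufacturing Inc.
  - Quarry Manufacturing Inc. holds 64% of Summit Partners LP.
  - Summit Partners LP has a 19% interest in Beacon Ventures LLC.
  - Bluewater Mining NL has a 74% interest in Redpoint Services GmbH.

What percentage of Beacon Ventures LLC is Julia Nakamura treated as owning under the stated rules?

By spousal attribution (R2), Julia Nakamura is treated as also owning Sofia Mbatha's interest in Quarry Manufacturing Inc, giving 14% + 23% = 37%.
Chain via Quarry Manufacturing Inc. → Summit Partners LP (R1): 37% × 64% × 19% = 4.4992% of Beacon Ventures LLC.
Chain via Bluewater Mining NL → Redpoint Services GmbH (R1): 67% × 74% × 26% = 12.8908% of Beacon Ventures LLC.
Aggregating (R3): 4.4992% + 12.8908% = 17.39%.

17.39%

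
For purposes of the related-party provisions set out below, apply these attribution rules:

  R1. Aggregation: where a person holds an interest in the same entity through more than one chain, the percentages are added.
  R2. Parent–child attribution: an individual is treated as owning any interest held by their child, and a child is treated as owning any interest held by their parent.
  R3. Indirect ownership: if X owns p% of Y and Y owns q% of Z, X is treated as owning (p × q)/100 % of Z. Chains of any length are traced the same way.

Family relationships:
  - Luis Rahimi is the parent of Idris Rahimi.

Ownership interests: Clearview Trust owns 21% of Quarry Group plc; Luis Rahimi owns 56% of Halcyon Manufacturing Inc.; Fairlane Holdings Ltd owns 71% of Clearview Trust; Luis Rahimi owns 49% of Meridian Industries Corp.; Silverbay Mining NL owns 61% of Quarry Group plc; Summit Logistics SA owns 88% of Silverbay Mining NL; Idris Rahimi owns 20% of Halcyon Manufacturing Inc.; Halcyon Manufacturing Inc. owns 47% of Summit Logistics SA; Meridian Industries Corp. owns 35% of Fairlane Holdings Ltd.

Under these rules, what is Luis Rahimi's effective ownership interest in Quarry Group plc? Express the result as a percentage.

21.731561%

By parent–child attribution (R2), Luis Rahimi is treated as also owning Idris Rahimi's interest in Halcyon Manufacturing Inc, giving 56% + 20% = 76%.
Chain via Halcyon Manufacturing Inc. → Summit Logistics SA → Silverbay Mining NL (R3): 76% × 47% × 88% × 61% = 19.174496% of Quarry Group plc.
Chain via Meridian Industries Corp. → Fairlane Holdings Ltd → Clearview Trust (R3): 49% × 35% × 71% × 21% = 2.557065% of Quarry Group plc.
Aggregating (R1): 19.174496% + 2.557065% = 21.731561%.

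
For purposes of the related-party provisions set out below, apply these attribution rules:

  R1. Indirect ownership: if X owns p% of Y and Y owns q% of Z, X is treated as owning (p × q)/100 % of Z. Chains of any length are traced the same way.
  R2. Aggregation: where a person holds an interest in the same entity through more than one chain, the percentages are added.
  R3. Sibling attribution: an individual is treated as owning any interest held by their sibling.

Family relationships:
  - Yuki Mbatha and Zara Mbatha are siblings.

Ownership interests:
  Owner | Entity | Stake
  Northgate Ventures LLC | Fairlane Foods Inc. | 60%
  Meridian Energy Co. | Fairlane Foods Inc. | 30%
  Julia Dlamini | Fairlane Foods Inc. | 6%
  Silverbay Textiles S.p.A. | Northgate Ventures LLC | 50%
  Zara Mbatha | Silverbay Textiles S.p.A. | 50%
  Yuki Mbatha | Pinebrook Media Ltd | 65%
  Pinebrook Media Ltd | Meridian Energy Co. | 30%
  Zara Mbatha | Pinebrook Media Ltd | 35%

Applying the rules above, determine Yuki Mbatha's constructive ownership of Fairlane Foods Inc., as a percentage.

By sibling attribution (R3), Yuki Mbatha is treated as also owning Zara Mbatha's interest in Pinebrook Media Ltd, giving 65% + 35% = 100%.
By sibling attribution (R3), Yuki Mbatha is treated as owning Zara Mbatha's 50% interest in Silverbay Textiles S.p.A.
Chain via Pinebrook Media Ltd → Meridian Energy Co. (R1): 100% × 30% × 30% = 9% of Fairlane Foods Inc.
Chain via Silverbay Textiles S.p.A. → Northgate Ventures LLC (R1): 50% × 50% × 60% = 15% of Fairlane Foods Inc.
Aggregating (R2): 9% + 15% = 24%.

24%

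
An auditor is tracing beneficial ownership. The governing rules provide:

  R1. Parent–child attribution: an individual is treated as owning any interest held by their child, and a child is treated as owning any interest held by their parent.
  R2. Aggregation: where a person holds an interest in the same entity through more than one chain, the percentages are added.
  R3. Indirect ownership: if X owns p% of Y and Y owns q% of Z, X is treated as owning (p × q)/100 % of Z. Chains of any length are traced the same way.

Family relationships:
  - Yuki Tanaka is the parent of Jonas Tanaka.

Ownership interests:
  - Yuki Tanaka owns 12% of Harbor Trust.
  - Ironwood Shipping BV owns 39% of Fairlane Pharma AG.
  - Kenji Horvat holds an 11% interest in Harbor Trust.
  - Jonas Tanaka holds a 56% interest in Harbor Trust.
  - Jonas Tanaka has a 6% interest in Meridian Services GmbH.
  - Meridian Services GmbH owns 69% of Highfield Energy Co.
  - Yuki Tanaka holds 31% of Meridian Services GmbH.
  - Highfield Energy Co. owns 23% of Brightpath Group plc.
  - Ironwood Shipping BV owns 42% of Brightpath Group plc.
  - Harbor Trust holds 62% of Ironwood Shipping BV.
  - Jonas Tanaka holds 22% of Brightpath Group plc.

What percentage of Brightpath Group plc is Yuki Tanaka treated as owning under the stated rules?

45.5791%

By parent–child attribution (R1), Yuki Tanaka is treated as also owning Jonas Tanaka's interest in Meridian Services GmbH, giving 31% + 6% = 37%.
By parent–child attribution (R1), Yuki Tanaka is treated as also owning Jonas Tanaka's interest in Harbor Trust, giving 12% + 56% = 68%.
By parent–child attribution (R1), Yuki Tanaka is treated as owning Jonas Tanaka's 22% interest in Brightpath Group plc.
Chain via Meridian Services GmbH → Highfield Energy Co. (R3): 37% × 69% × 23% = 5.8719% of Brightpath Group plc.
Chain via Harbor Trust → Ironwood Shipping BV (R3): 68% × 62% × 42% = 17.7072% of Brightpath Group plc.
Direct interest in Brightpath Group plc: 22%.
Aggregating (R2): 5.8719% + 17.7072% + 22% = 45.5791%.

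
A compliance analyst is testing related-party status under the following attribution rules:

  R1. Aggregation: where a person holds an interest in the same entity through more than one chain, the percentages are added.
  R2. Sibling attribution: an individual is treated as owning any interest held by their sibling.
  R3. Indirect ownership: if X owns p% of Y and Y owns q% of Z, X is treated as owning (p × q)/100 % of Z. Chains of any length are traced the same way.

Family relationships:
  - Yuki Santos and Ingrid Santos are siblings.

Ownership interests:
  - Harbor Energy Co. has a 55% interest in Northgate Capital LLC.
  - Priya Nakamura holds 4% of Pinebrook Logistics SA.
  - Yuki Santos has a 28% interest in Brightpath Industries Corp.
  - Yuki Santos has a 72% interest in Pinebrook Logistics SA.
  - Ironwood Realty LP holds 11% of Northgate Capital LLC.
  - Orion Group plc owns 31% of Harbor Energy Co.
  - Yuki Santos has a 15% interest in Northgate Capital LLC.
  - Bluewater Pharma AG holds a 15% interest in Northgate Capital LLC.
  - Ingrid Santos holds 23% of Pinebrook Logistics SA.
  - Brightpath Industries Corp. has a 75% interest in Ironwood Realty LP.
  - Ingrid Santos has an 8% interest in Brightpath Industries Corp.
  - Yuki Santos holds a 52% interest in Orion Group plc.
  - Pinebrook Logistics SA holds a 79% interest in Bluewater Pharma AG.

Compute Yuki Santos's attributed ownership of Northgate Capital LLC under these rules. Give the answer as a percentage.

By sibling attribution (R2), Yuki Santos is treated as also owning Ingrid Santos's interest in Brightpath Industries Corp, giving 28% + 8% = 36%.
By sibling attribution (R2), Yuki Santos is treated as also owning Ingrid Santos's interest in Pinebrook Logistics SA, giving 72% + 23% = 95%.
Chain via Orion Group plc → Harbor Energy Co. (R3): 52% × 31% × 55% = 8.866% of Northgate Capital LLC.
Chain via Brightpath Industries Corp. → Ironwood Realty LP (R3): 36% × 75% × 11% = 2.97% of Northgate Capital LLC.
Chain via Pinebrook Logistics SA → Bluewater Pharma AG (R3): 95% × 79% × 15% = 11.2575% of Northgate Capital LLC.
Direct interest in Northgate Capital LLC: 15%.
Aggregating (R1): 8.866% + 2.97% + 11.2575% + 15% = 38.0935%.

38.0935%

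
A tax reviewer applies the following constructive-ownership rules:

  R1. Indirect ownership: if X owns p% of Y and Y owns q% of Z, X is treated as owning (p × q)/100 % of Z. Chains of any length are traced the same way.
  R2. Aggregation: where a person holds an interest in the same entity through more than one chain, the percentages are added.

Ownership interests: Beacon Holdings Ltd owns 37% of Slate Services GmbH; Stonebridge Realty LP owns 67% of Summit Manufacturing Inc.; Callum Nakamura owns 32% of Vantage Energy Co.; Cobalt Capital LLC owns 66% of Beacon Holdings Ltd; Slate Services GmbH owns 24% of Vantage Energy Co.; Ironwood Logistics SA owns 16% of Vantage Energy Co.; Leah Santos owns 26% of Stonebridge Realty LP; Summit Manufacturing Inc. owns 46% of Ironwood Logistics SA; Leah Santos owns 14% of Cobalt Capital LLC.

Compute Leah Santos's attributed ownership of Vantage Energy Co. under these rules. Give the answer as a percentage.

2.102624%

Chain via Stonebridge Realty LP → Summit Manufacturing Inc. → Ironwood Logistics SA (R1): 26% × 67% × 46% × 16% = 1.282112% of Vantage Energy Co.
Chain via Cobalt Capital LLC → Beacon Holdings Ltd → Slate Services GmbH (R1): 14% × 66% × 37% × 24% = 0.820512% of Vantage Energy Co.
Aggregating (R2): 1.282112% + 0.820512% = 2.102624%.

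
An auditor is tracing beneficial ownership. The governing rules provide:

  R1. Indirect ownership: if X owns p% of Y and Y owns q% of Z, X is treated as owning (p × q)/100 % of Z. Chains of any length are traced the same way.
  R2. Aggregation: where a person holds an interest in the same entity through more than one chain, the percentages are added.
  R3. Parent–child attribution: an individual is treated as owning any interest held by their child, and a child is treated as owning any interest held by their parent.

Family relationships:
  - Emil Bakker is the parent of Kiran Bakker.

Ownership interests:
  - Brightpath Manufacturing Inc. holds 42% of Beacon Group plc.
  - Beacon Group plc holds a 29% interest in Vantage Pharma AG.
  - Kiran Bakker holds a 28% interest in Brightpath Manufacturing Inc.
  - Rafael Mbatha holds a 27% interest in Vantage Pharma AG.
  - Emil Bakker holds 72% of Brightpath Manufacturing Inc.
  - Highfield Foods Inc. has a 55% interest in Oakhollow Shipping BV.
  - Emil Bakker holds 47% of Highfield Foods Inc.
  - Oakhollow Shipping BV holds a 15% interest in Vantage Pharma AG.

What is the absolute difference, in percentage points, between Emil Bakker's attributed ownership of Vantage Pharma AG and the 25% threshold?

By parent–child attribution (R3), Emil Bakker is treated as also owning Kiran Bakker's interest in Brightpath Manufacturing Inc, giving 72% + 28% = 100%.
Chain via Highfield Foods Inc. → Oakhollow Shipping BV (R1): 47% × 55% × 15% = 3.8775% of Vantage Pharma AG.
Chain via Brightpath Manufacturing Inc. → Beacon Group plc (R1): 100% × 42% × 29% = 12.18% of Vantage Pharma AG.
Aggregating (R2): 3.8775% + 12.18% = 16.0575%.
16.0575% falls short of the 25% threshold by 8.9425 percentage points.

8.9425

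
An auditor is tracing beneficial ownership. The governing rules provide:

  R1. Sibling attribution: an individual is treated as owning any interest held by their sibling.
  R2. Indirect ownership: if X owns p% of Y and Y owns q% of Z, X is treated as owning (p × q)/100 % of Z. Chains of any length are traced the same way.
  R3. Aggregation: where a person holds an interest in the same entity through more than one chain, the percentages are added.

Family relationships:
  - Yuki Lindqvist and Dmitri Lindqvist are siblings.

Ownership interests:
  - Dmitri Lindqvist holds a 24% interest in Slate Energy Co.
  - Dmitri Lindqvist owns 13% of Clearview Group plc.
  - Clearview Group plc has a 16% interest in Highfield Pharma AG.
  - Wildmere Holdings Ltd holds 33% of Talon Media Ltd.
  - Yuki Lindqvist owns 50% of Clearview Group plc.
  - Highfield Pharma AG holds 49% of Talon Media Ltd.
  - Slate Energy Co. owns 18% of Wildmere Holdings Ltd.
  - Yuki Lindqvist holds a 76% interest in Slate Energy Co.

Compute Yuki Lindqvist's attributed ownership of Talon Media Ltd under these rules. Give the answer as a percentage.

10.8792%

By sibling attribution (R1), Yuki Lindqvist is treated as also owning Dmitri Lindqvist's interest in Clearview Group plc, giving 50% + 13% = 63%.
By sibling attribution (R1), Yuki Lindqvist is treated as also owning Dmitri Lindqvist's interest in Slate Energy Co, giving 76% + 24% = 100%.
Chain via Clearview Group plc → Highfield Pharma AG (R2): 63% × 16% × 49% = 4.9392% of Talon Media Ltd.
Chain via Slate Energy Co. → Wildmere Holdings Ltd (R2): 100% × 18% × 33% = 5.94% of Talon Media Ltd.
Aggregating (R3): 4.9392% + 5.94% = 10.8792%.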